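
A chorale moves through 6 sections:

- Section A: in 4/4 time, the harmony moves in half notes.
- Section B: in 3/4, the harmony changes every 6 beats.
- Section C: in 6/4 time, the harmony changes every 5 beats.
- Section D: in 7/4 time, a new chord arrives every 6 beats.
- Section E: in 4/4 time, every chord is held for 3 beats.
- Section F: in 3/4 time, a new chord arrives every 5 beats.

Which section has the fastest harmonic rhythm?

Section A

A: each chord is 2 beats in 4/4, so 2 per bar.
B: each chord is 6 beats in 3/4, so 0.5 per bar.
C: each chord is 5 beats in 6/4, so 1.2 per bar.
D: each chord is 6 beats in 7/4, so 7/6 per bar.
E: each chord is 3 beats in 4/4, so 4/3 per bar.
F: each chord is 5 beats in 3/4, so 0.6 per bar.
Fastest is A at 2 chords/bar.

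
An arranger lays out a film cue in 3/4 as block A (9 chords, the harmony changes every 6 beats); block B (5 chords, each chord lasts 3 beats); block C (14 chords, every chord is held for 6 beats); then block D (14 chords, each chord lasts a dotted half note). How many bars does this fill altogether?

A: 9 × 6 = 54 beats = 18 bars.
B: 5 × 3 = 15 beats = 5 bars.
C: 14 × 6 = 84 beats = 28 bars.
D: 14 × 3 = 42 beats = 14 bars.
Total: 18 + 5 + 28 + 14 = 65 bars.

65 bars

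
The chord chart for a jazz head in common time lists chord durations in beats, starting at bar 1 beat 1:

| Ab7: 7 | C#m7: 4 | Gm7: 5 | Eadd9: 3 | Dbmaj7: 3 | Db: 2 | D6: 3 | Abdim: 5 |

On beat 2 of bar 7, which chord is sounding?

Beat 2 of bar 7 is beat (7−1)×4 + 2 = 26 overall.
Running totals: Ab7 ends at 7, C#m7 ends at 11, Gm7 ends at 16, Eadd9 ends at 19, Dbmaj7 ends at 22, Db ends at 24, D6 ends at 27.
Beat 26 falls within D6.

D6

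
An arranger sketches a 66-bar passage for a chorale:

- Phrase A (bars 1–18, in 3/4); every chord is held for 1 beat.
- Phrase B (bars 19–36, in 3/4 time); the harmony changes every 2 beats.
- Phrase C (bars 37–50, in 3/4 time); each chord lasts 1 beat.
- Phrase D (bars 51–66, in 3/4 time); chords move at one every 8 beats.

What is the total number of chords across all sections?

A: 18 bars × 3 beats = 54 beats; 1 beat/chord → 54 chords.
B: 18 bars × 3 beats = 54 beats; 2 beats/chord → 27 chords.
C: 14 bars × 3 beats = 42 beats; 1 beat/chord → 42 chords.
D: 16 bars × 3 beats = 48 beats; 8 beats/chord → 6 chords.
Total: 54 + 27 + 42 + 6 = 129.

129 chords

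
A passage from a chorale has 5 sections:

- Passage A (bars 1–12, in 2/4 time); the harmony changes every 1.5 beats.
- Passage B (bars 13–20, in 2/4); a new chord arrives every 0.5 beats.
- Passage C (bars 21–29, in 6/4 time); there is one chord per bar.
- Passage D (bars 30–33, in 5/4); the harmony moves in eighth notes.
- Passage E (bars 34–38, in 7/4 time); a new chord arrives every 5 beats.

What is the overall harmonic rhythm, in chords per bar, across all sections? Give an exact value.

52/19 chords per bar

A: 12 bars of 2 beats is 24 beats; at 1.5 beats each that's 16 chords.
B: 8 bars of 2 beats is 16 beats; at 0.5 beats each that's 32 chords.
C: 9 bars of 6 beats is 54 beats; at 6 beats each that's 9 chords.
D: 4 bars of 5 beats is 20 beats; at 0.5 beats each that's 40 chords.
E: 5 bars of 7 beats is 35 beats; at 5 beats each that's 7 chords.
Overall: 104 chords over 38 bars → 104/38 = 52/19 chords per bar.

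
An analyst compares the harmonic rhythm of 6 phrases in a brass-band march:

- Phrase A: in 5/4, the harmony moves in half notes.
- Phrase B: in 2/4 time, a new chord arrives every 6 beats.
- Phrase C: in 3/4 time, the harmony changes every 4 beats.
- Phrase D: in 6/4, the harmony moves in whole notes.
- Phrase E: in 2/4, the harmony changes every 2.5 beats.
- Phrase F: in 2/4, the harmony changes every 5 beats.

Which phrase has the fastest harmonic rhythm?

A: each chord is 2 beats in 5/4, so 2.5 per bar.
B: each chord is 6 beats in 2/4, so 1/3 per bar.
C: each chord is 4 beats in 3/4, so 0.75 per bar.
D: each chord is 4 beats in 6/4, so 1.5 per bar.
E: each chord is 2.5 beats in 2/4, so 0.8 per bar.
F: each chord is 5 beats in 2/4, so 0.4 per bar.
Fastest is A at 2.5 chords/bar.

Phrase A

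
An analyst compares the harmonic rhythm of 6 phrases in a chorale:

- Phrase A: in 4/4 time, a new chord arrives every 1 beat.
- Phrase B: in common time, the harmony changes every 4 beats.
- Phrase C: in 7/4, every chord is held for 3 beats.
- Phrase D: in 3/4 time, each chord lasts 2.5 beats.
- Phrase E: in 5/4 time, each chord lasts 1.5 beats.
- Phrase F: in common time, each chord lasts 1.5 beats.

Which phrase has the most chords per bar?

Phrase A

A: 4/1 = 4 chords/bar.
B: 4/4 = 1 chord/bar.
C: 7/3 = 7/3 chords/bar.
D: 3/2.5 = 1.2 chords/bar.
E: 5/1.5 = 10/3 chords/bar.
F: 4/1.5 = 8/3 chords/bar.
Fastest is A at 4 chords/bar.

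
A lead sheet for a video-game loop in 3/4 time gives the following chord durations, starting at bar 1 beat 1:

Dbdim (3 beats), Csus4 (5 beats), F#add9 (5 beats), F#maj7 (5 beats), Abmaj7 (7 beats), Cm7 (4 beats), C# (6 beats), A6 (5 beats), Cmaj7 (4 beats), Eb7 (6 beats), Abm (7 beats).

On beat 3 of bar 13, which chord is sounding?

A6

Beat 3 of bar 13 is beat (13−1)×3 + 3 = 39 overall.
Running totals: Dbdim ends at 3, Csus4 ends at 8, F#add9 ends at 13, F#maj7 ends at 18, Abmaj7 ends at 25, Cm7 ends at 29, C# ends at 35, A6 ends at 40.
Beat 39 falls within A6.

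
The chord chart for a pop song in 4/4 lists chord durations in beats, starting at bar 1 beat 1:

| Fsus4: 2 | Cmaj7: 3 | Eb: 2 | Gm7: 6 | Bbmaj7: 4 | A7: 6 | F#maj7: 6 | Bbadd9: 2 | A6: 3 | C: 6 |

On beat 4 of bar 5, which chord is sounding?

A7

Beat 4 of bar 5 is beat (5−1)×4 + 4 = 20 overall.
Running totals: Fsus4 ends at 2, Cmaj7 ends at 5, Eb ends at 7, Gm7 ends at 13, Bbmaj7 ends at 17, A7 ends at 23.
Beat 20 falls within A7.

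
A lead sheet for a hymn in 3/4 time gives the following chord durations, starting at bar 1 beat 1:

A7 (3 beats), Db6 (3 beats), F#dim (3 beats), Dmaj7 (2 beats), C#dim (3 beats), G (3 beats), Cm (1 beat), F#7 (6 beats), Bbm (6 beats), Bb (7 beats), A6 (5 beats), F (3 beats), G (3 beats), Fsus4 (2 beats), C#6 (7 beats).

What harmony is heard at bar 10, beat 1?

Beat 1 of bar 10 is beat (10−1)×3 + 1 = 28 overall.
Running totals: A7 ends at 3, Db6 ends at 6, F#dim ends at 9, Dmaj7 ends at 11, C#dim ends at 14, G ends at 17, Cm ends at 18, F#7 ends at 24, Bbm ends at 30.
Beat 28 falls within Bbm.

Bbm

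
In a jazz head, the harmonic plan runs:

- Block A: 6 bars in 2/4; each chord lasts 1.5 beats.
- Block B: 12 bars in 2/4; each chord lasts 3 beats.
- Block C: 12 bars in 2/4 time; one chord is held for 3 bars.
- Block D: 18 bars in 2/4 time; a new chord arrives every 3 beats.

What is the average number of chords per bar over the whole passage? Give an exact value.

2/3 chords per bar

A: 6 × 2 = 12 beats ÷ 1.5 = 8 chords.
B: 12 × 2 = 24 beats ÷ 3 = 8 chords.
C: 12 × 2 = 24 beats ÷ 6 = 4 chords.
D: 18 × 2 = 36 beats ÷ 3 = 12 chords.
Overall: 32 chords over 48 bars → 32/48 = 2/3 chords per bar.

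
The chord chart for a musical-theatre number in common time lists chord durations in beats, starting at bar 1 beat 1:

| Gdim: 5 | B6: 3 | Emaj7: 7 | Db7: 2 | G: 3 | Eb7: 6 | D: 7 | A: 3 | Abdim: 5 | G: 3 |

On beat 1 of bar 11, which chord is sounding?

Abdim

Beat 1 of bar 11 is beat (11−1)×4 + 1 = 41 overall.
Running totals: Gdim ends at 5, B6 ends at 8, Emaj7 ends at 15, Db7 ends at 17, G ends at 20, Eb7 ends at 26, D ends at 33, A ends at 36, Abdim ends at 41.
Beat 41 falls within Abdim.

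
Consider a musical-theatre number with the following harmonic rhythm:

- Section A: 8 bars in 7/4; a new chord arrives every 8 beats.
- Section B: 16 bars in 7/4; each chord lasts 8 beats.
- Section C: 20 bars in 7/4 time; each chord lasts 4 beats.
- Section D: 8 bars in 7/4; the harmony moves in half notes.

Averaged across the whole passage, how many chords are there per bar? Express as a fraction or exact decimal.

21/13 chords per bar

A: 8 × 7 = 56 beats ÷ 8 = 7 chords.
B: 16 × 7 = 112 beats ÷ 8 = 14 chords.
C: 20 × 7 = 140 beats ÷ 4 = 35 chords.
D: 8 × 7 = 56 beats ÷ 2 = 28 chords.
Overall: 84 chords over 52 bars → 84/52 = 21/13 chords per bar.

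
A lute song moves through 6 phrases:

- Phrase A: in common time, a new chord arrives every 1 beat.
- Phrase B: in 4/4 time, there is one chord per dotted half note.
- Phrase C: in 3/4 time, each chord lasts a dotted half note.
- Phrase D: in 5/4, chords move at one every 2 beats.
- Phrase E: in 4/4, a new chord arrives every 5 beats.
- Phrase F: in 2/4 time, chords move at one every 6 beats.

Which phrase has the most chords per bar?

A: 4/1 = 4 chords/bar.
B: 4/3 = 4/3 chords/bar.
C: 3/3 = 1 chord/bar.
D: 5/2 = 2.5 chords/bar.
E: 4/5 = 0.8 chords/bar.
F: 2/6 = 1/3 chords/bar.
Fastest is A at 4 chords/bar.

Phrase A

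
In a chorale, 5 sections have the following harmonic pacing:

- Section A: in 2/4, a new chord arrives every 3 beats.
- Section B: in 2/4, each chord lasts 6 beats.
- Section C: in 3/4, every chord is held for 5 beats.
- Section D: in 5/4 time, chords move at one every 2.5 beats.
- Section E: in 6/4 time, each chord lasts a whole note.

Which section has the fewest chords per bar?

Section B

A: each chord is 3 beats in 2/4, so 2/3 per bar.
B: each chord is 6 beats in 2/4, so 1/3 per bar.
C: each chord is 5 beats in 3/4, so 0.6 per bar.
D: each chord is 2.5 beats in 5/4, so 2 per bar.
E: each chord is 4 beats in 6/4, so 1.5 per bar.
Slowest is B at 1/3 chords/bar.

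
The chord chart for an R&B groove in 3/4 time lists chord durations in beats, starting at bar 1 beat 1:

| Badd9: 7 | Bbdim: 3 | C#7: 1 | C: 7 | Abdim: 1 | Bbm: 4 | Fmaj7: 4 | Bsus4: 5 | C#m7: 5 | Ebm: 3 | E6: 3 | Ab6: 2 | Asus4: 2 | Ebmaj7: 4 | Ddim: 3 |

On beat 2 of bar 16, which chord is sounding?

Asus4

Beat 2 of bar 16 is beat (16−1)×3 + 2 = 47 overall.
Running totals: Badd9 ends at 7, Bbdim ends at 10, C#7 ends at 11, C ends at 18, Abdim ends at 19, Bbm ends at 23, Fmaj7 ends at 27, Bsus4 ends at 32, C#m7 ends at 37, Ebm ends at 40, E6 ends at 43, Ab6 ends at 45, Asus4 ends at 47.
Beat 47 falls within Asus4.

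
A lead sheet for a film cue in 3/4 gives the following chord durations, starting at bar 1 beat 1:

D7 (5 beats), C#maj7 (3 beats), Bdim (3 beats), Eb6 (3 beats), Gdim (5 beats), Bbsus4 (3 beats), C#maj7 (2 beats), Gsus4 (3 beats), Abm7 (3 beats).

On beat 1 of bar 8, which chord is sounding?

Bbsus4

Beat 1 of bar 8 is beat (8−1)×3 + 1 = 22 overall.
Running totals: D7 ends at 5, C#maj7 ends at 8, Bdim ends at 11, Eb6 ends at 14, Gdim ends at 19, Bbsus4 ends at 22.
Beat 22 falls within Bbsus4.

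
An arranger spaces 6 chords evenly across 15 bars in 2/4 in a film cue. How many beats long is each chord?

5 beats

15 bars × 2 beats/bar = 30 beats total.
30 beats ÷ 6 chords = 5 beats per chord.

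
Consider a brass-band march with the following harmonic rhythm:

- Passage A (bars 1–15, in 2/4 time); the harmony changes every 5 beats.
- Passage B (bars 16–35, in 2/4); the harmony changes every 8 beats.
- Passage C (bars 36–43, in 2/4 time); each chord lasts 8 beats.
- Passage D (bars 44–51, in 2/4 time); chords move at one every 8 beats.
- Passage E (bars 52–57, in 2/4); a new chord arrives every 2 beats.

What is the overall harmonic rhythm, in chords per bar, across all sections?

7/19 chords per bar

A: 15 × 2 = 30 beats ÷ 5 = 6 chords.
B: 20 × 2 = 40 beats ÷ 8 = 5 chords.
C: 8 × 2 = 16 beats ÷ 8 = 2 chords.
D: 8 × 2 = 16 beats ÷ 8 = 2 chords.
E: 6 × 2 = 12 beats ÷ 2 = 6 chords.
Overall: 21 chords over 57 bars → 21/57 = 7/19 chords per bar.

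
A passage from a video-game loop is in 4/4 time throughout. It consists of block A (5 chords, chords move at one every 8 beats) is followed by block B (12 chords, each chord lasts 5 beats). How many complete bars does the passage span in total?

A: 5 × 8 = 40 beats = 10 bars.
B: 12 × 5 = 60 beats = 15 bars.
Total: 10 + 15 = 25 bars.

25 bars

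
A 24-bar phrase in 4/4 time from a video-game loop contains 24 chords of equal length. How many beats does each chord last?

4 beats

24 bars × 4 beats/bar = 96 beats total.
96 beats ÷ 24 chords = 4 beats per chord.
(That is a whole note.)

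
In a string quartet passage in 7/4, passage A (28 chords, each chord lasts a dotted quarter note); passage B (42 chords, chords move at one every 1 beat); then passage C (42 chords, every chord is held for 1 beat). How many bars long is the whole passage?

18 bars

A: 28 × 1.5 = 42 beats = 6 bars.
B: 42 × 1 = 42 beats = 6 bars.
C: 42 × 1 = 42 beats = 6 bars.
Total: 6 + 6 + 6 = 18 bars.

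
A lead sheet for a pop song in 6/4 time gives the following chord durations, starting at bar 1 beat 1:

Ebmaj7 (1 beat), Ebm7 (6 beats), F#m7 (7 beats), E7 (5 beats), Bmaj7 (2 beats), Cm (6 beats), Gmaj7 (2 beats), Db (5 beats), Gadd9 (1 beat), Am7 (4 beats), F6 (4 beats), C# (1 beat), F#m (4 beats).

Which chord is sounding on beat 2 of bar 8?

Beat 2 of bar 8 is beat (8−1)×6 + 2 = 44 overall.
Running totals: Ebmaj7 ends at 1, Ebm7 ends at 7, F#m7 ends at 14, E7 ends at 19, Bmaj7 ends at 21, Cm ends at 27, Gmaj7 ends at 29, Db ends at 34, Gadd9 ends at 35, Am7 ends at 39, F6 ends at 43, C# ends at 44.
Beat 44 falls within C#.

C#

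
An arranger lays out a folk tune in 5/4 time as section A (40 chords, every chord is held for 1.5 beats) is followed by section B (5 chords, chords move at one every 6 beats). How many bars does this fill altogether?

18 bars

A: 40 × 1.5 = 60 beats = 12 bars.
B: 5 × 6 = 30 beats = 6 bars.
Total: 12 + 6 = 18 bars.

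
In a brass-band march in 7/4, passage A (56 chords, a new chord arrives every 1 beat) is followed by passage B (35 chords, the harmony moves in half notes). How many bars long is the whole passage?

18 bars

A: 56 × 1 = 56 beats = 8 bars.
B: 35 × 2 = 70 beats = 10 bars.
Total: 8 + 10 = 18 bars.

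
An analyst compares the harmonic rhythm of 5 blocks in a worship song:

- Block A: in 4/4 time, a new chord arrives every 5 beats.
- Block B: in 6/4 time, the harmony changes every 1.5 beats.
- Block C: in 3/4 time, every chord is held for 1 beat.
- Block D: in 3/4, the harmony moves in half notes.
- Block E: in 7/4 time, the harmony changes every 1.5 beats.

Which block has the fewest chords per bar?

Block A

A: 4 beats/bar ÷ 5 beats/chord = 0.8 chords/bar.
B: 6 beats/bar ÷ 1.5 beats/chord = 4 chords/bar.
C: 3 beats/bar ÷ 1 beat/chord = 3 chords/bar.
D: 3 beats/bar ÷ 2 beats/chord = 1.5 chords/bar.
E: 7 beats/bar ÷ 1.5 beats/chord = 14/3 chords/bar.
Slowest is A at 0.8 chords/bar.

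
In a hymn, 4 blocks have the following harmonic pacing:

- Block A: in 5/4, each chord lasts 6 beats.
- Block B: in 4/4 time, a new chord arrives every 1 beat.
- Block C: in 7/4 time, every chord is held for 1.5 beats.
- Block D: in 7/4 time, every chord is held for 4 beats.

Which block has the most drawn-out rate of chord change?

A: 5/6 = 5/6 chords/bar.
B: 4/1 = 4 chords/bar.
C: 7/1.5 = 14/3 chords/bar.
D: 7/4 = 1.75 chords/bar.
Slowest is A at 5/6 chords/bar.

Block A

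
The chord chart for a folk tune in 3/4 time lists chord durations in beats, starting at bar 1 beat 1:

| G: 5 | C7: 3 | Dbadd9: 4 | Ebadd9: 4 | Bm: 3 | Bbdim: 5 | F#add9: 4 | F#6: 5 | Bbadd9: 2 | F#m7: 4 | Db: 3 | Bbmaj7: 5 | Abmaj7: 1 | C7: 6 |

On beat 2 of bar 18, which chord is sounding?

C7

Beat 2 of bar 18 is beat (18−1)×3 + 2 = 53 overall.
Running totals: G ends at 5, C7 ends at 8, Dbadd9 ends at 12, Ebadd9 ends at 16, Bm ends at 19, Bbdim ends at 24, F#add9 ends at 28, F#6 ends at 33, Bbadd9 ends at 35, F#m7 ends at 39, Db ends at 42, Bbmaj7 ends at 47, Abmaj7 ends at 48, C7 ends at 54.
Beat 53 falls within C7.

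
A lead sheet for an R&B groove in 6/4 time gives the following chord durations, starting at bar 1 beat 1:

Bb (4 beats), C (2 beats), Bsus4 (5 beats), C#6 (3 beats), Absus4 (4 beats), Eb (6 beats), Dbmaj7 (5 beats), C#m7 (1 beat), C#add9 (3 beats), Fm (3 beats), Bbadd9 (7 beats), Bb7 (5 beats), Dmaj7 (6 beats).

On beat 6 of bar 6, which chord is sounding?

Beat 6 of bar 6 is beat (6−1)×6 + 6 = 36 overall.
Running totals: Bb ends at 4, C ends at 6, Bsus4 ends at 11, C#6 ends at 14, Absus4 ends at 18, Eb ends at 24, Dbmaj7 ends at 29, C#m7 ends at 30, C#add9 ends at 33, Fm ends at 36.
Beat 36 falls within Fm.

Fm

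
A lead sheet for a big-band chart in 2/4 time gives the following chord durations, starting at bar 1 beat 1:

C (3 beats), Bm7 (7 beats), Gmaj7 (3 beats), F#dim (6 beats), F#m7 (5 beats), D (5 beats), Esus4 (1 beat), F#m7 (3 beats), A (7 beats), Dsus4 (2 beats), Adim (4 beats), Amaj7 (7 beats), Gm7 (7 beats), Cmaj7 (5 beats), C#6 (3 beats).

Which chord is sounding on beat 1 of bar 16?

Beat 1 of bar 16 is beat (16−1)×2 + 1 = 31 overall.
Running totals: C ends at 3, Bm7 ends at 10, Gmaj7 ends at 13, F#dim ends at 19, F#m7 ends at 24, D ends at 29, Esus4 ends at 30, F#m7 ends at 33.
Beat 31 falls within F#m7.

F#m7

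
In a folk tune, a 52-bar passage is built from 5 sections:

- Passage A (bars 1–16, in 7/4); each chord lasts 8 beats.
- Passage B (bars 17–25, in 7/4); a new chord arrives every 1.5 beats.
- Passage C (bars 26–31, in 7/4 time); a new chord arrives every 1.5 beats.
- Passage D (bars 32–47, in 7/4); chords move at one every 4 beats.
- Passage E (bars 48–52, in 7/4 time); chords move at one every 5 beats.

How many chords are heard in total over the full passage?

A: 16 bars × 7 beats = 112 beats; 8 beats/chord → 14 chords.
B: 9 bars × 7 beats = 63 beats; 1.5 beats/chord → 42 chords.
C: 6 bars × 7 beats = 42 beats; 1.5 beats/chord → 28 chords.
D: 16 bars × 7 beats = 112 beats; 4 beats/chord → 28 chords.
E: 5 bars × 7 beats = 35 beats; 5 beats/chord → 7 chords.
Total: 14 + 42 + 28 + 28 + 7 = 119.

119 chords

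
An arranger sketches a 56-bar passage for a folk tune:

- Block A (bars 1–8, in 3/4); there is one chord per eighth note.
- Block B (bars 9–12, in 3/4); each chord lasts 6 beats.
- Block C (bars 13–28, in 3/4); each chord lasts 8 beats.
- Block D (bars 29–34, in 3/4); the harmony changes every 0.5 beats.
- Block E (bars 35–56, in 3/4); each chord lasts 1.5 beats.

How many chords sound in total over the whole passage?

A: 8 bars × 3 beats = 24 beats; 0.5 beats/chord → 48 chords.
B: 4 bars × 3 beats = 12 beats; 6 beats/chord → 2 chords.
C: 16 bars × 3 beats = 48 beats; 8 beats/chord → 6 chords.
D: 6 bars × 3 beats = 18 beats; 0.5 beats/chord → 36 chords.
E: 22 bars × 3 beats = 66 beats; 1.5 beats/chord → 44 chords.
Total: 48 + 2 + 6 + 36 + 44 = 136.

136 chords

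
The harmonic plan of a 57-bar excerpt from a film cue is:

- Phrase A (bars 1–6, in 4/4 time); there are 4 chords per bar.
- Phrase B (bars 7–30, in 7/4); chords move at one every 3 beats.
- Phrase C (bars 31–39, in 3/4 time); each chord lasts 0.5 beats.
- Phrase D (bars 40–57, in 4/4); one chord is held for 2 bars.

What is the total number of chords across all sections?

143 chords

A has 24 beats and chords last 1 each, so 24 chords.
B has 168 beats and chords last 3 each, so 56 chords.
C has 27 beats and chords last 0.5 each, so 54 chords.
D has 72 beats and chords last 8 each, so 9 chords.
Total: 24 + 56 + 54 + 9 = 143.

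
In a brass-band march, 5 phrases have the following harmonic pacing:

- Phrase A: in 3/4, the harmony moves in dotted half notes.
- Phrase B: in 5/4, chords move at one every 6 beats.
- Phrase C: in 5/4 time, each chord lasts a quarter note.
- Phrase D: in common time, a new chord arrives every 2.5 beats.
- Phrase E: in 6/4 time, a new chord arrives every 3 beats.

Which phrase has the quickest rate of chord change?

Phrase C

A: 3 beats/bar ÷ 3 beats/chord = 1 chord/bar.
B: 5 beats/bar ÷ 6 beats/chord = 5/6 chords/bar.
C: 5 beats/bar ÷ 1 beat/chord = 5 chords/bar.
D: 4 beats/bar ÷ 2.5 beats/chord = 1.6 chords/bar.
E: 6 beats/bar ÷ 3 beats/chord = 2 chords/bar.
Fastest is C at 5 chords/bar.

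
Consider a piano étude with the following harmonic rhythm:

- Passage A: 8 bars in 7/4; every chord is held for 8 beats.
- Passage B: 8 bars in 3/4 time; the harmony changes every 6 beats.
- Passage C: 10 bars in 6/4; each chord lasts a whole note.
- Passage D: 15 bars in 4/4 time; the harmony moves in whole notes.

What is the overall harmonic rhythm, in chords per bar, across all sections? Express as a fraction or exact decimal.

A: 8 bars of 7 beats is 56 beats; at 8 beats each that's 7 chords.
B: 8 bars of 3 beats is 24 beats; at 6 beats each that's 4 chords.
C: 10 bars of 6 beats is 60 beats; at 4 beats each that's 15 chords.
D: 15 bars of 4 beats is 60 beats; at 4 beats each that's 15 chords.
Overall: 41 chords over 41 bars → 41/41 = 1 chords per bar.

1 chords per bar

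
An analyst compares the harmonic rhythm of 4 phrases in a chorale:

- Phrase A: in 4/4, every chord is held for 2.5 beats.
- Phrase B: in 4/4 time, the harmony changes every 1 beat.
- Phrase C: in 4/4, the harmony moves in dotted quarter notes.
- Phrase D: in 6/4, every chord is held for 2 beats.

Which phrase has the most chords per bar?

A: 4/2.5 = 1.6 chords/bar.
B: 4/1 = 4 chords/bar.
C: 4/1.5 = 8/3 chords/bar.
D: 6/2 = 3 chords/bar.
Fastest is B at 4 chords/bar.

Phrase B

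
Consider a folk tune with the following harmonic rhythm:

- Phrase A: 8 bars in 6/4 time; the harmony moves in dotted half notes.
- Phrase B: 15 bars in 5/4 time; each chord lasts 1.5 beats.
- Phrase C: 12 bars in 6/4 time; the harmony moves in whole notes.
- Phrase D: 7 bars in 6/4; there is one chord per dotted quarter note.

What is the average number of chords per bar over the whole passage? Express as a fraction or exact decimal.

A: 8 × 6 = 48 beats ÷ 3 = 16 chords.
B: 15 × 5 = 75 beats ÷ 1.5 = 50 chords.
C: 12 × 6 = 72 beats ÷ 4 = 18 chords.
D: 7 × 6 = 42 beats ÷ 1.5 = 28 chords.
Overall: 112 chords over 42 bars → 112/42 = 8/3 chords per bar.

8/3 chords per bar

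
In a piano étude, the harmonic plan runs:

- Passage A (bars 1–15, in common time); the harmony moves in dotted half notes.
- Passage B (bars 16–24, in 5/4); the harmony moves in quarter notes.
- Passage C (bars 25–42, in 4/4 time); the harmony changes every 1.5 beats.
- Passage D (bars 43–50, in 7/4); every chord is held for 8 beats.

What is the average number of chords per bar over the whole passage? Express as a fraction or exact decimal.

A: 15 bars of 4 beats is 60 beats; at 3 beats each that's 20 chords.
B: 9 bars of 5 beats is 45 beats; at 1 beat each that's 45 chords.
C: 18 bars of 4 beats is 72 beats; at 1.5 beats each that's 48 chords.
D: 8 bars of 7 beats is 56 beats; at 8 beats each that's 7 chords.
Overall: 120 chords over 50 bars → 120/50 = 2.4 chords per bar.

2.4 chords per bar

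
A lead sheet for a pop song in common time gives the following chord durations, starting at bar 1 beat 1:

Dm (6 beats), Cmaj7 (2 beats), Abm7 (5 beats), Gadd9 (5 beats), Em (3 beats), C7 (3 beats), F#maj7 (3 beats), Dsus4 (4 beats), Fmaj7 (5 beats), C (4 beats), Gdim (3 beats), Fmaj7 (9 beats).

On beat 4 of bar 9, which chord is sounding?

Fmaj7

Beat 4 of bar 9 is beat (9−1)×4 + 4 = 36 overall.
Running totals: Dm ends at 6, Cmaj7 ends at 8, Abm7 ends at 13, Gadd9 ends at 18, Em ends at 21, C7 ends at 24, F#maj7 ends at 27, Dsus4 ends at 31, Fmaj7 ends at 36.
Beat 36 falls within Fmaj7.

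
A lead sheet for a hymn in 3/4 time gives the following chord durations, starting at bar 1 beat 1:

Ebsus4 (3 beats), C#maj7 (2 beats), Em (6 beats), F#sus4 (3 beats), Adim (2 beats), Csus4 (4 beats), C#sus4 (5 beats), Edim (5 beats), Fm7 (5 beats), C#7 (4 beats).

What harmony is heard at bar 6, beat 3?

Beat 3 of bar 6 is beat (6−1)×3 + 3 = 18 overall.
Running totals: Ebsus4 ends at 3, C#maj7 ends at 5, Em ends at 11, F#sus4 ends at 14, Adim ends at 16, Csus4 ends at 20.
Beat 18 falls within Csus4.

Csus4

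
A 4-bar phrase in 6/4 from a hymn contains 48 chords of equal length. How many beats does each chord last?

4 bars × 6 beats/bar = 24 beats total.
24 beats ÷ 48 chords = 0.5 beats per chord.
(That is an eighth note.)

0.5 beats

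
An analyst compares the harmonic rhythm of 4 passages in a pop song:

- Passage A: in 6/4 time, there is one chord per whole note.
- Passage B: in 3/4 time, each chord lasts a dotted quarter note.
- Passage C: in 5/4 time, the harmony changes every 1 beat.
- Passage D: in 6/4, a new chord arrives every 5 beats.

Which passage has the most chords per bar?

Passage C

A: each chord is 4 beats in 6/4, so 1.5 per bar.
B: each chord is 1.5 beats in 3/4, so 2 per bar.
C: each chord is 1 beat in 5/4, so 5 per bar.
D: each chord is 5 beats in 6/4, so 1.2 per bar.
Fastest is C at 5 chords/bar.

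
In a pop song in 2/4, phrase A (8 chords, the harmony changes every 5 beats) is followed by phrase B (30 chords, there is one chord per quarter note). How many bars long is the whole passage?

A: 8 × 5 = 40 beats = 20 bars.
B: 30 × 1 = 30 beats = 15 bars.
Total: 20 + 15 = 35 bars.

35 bars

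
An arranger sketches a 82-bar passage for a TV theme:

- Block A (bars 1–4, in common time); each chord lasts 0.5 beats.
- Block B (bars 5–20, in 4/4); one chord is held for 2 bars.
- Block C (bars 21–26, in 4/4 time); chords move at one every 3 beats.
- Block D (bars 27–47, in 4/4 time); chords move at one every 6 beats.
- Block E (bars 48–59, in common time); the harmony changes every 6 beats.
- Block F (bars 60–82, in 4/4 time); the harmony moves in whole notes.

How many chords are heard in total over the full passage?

A: 4 bars × 4 beats = 16 beats; 0.5 beats/chord → 32 chords.
B: 16 bars × 4 beats = 64 beats; 8 beats/chord → 8 chords.
C: 6 bars × 4 beats = 24 beats; 3 beats/chord → 8 chords.
D: 21 bars × 4 beats = 84 beats; 6 beats/chord → 14 chords.
E: 12 bars × 4 beats = 48 beats; 6 beats/chord → 8 chords.
F: 23 bars × 4 beats = 92 beats; 4 beats/chord → 23 chords.
Total: 32 + 8 + 8 + 14 + 8 + 23 = 93.

93 chords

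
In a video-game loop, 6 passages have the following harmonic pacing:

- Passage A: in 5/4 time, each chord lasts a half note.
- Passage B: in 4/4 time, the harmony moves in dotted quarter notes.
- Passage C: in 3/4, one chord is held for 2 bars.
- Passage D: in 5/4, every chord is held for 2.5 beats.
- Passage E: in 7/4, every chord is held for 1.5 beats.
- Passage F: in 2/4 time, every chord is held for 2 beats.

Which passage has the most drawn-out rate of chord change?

Passage C

A: 5/2 = 2.5 chords/bar.
B: 4/1.5 = 8/3 chords/bar.
C: 3/6 = 0.5 chords/bar.
D: 5/2.5 = 2 chords/bar.
E: 7/1.5 = 14/3 chords/bar.
F: 2/2 = 1 chord/bar.
Slowest is C at 0.5 chords/bar.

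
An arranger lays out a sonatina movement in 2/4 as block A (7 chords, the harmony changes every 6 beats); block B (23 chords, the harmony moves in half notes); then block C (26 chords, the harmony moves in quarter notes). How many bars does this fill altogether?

57 bars

A: 7 × 6 = 42 beats = 21 bars.
B: 23 × 2 = 46 beats = 23 bars.
C: 26 × 1 = 26 beats = 13 bars.
Total: 21 + 23 + 13 = 57 bars.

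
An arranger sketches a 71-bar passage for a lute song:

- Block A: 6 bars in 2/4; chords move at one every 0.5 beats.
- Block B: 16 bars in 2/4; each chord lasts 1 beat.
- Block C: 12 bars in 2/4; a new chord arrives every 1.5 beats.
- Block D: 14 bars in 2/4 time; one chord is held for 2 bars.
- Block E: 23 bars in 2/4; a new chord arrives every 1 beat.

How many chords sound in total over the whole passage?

125 chords

A: 6 bars × 2 beats = 12 beats; 0.5 beats/chord → 24 chords.
B: 16 bars × 2 beats = 32 beats; 1 beat/chord → 32 chords.
C: 12 bars × 2 beats = 24 beats; 1.5 beats/chord → 16 chords.
D: 14 bars × 2 beats = 28 beats; 4 beats/chord → 7 chords.
E: 23 bars × 2 beats = 46 beats; 1 beat/chord → 46 chords.
Total: 24 + 32 + 16 + 7 + 46 = 125.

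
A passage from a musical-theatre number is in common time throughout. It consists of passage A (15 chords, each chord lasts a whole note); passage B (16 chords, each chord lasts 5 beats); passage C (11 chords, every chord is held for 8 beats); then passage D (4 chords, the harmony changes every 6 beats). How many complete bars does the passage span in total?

63 bars

A: 15 × 4 = 60 beats = 15 bars.
B: 16 × 5 = 80 beats = 20 bars.
C: 11 × 8 = 88 beats = 22 bars.
D: 4 × 6 = 24 beats = 6 bars.
Total: 15 + 20 + 22 + 6 = 63 bars.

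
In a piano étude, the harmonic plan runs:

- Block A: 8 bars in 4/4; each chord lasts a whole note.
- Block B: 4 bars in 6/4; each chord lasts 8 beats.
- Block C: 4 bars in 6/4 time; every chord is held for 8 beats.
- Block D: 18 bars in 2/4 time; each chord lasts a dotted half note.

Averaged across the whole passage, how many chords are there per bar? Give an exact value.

A: 8 × 4 = 32 beats ÷ 4 = 8 chords.
B: 4 × 6 = 24 beats ÷ 8 = 3 chords.
C: 4 × 6 = 24 beats ÷ 8 = 3 chords.
D: 18 × 2 = 36 beats ÷ 3 = 12 chords.
Overall: 26 chords over 34 bars → 26/34 = 13/17 chords per bar.

13/17 chords per bar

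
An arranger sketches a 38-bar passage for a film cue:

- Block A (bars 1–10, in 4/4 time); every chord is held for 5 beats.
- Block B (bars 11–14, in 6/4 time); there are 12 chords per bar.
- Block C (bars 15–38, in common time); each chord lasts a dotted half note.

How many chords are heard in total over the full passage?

A: 10 bars × 4 beats = 40 beats; 5 beats/chord → 8 chords.
B: 4 bars × 6 beats = 24 beats; 0.5 beats/chord → 48 chords.
C: 24 bars × 4 beats = 96 beats; 3 beats/chord → 32 chords.
Total: 8 + 48 + 32 = 88.

88 chords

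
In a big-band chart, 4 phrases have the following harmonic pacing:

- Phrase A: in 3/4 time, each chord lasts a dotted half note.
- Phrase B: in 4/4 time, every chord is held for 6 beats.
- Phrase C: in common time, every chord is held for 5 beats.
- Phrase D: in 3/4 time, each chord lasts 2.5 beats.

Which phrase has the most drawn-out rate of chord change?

A: 3/3 = 1 chord/bar.
B: 4/6 = 2/3 chords/bar.
C: 4/5 = 0.8 chords/bar.
D: 3/2.5 = 1.2 chords/bar.
Slowest is B at 2/3 chords/bar.

Phrase B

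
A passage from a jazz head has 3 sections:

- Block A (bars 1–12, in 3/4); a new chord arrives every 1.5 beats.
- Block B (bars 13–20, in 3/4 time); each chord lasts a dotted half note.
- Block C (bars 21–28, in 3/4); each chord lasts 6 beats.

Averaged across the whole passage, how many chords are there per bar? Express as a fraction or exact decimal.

9/7 chords per bar

A: 12 × 3 = 36 beats ÷ 1.5 = 24 chords.
B: 8 × 3 = 24 beats ÷ 3 = 8 chords.
C: 8 × 3 = 24 beats ÷ 6 = 4 chords.
Overall: 36 chords over 28 bars → 36/28 = 9/7 chords per bar.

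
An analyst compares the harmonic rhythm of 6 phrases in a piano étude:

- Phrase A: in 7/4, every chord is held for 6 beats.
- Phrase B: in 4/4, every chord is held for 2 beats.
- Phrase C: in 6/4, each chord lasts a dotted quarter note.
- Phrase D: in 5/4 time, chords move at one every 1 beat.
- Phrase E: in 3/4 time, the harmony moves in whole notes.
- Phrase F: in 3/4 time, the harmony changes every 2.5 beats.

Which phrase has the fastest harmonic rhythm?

A: each chord is 6 beats in 7/4, so 7/6 per bar.
B: each chord is 2 beats in 4/4, so 2 per bar.
C: each chord is 1.5 beats in 6/4, so 4 per bar.
D: each chord is 1 beat in 5/4, so 5 per bar.
E: each chord is 4 beats in 3/4, so 0.75 per bar.
F: each chord is 2.5 beats in 3/4, so 1.2 per bar.
Fastest is D at 5 chords/bar.

Phrase D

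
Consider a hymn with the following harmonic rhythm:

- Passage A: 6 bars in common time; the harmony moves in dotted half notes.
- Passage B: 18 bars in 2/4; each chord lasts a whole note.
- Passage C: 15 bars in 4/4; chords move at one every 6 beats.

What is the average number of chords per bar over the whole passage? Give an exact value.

A: 6 × 4 = 24 beats ÷ 3 = 8 chords.
B: 18 × 2 = 36 beats ÷ 4 = 9 chords.
C: 15 × 4 = 60 beats ÷ 6 = 10 chords.
Overall: 27 chords over 39 bars → 27/39 = 9/13 chords per bar.

9/13 chords per bar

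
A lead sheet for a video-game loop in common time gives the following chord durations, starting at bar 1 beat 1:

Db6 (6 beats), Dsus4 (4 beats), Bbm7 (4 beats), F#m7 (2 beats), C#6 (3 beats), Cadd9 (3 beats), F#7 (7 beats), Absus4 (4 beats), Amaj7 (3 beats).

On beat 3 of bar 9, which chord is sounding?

Beat 3 of bar 9 is beat (9−1)×4 + 3 = 35 overall.
Running totals: Db6 ends at 6, Dsus4 ends at 10, Bbm7 ends at 14, F#m7 ends at 16, C#6 ends at 19, Cadd9 ends at 22, F#7 ends at 29, Absus4 ends at 33, Amaj7 ends at 36.
Beat 35 falls within Amaj7.

Amaj7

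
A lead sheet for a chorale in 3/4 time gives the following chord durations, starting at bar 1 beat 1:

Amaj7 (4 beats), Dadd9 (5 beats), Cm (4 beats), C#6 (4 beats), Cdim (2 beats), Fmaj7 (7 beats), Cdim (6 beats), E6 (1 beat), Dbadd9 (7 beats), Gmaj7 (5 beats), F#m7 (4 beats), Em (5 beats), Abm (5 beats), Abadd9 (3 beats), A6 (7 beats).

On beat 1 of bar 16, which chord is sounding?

Beat 1 of bar 16 is beat (16−1)×3 + 1 = 46 overall.
Running totals: Amaj7 ends at 4, Dadd9 ends at 9, Cm ends at 13, C#6 ends at 17, Cdim ends at 19, Fmaj7 ends at 26, Cdim ends at 32, E6 ends at 33, Dbadd9 ends at 40, Gmaj7 ends at 45, F#m7 ends at 49.
Beat 46 falls within F#m7.

F#m7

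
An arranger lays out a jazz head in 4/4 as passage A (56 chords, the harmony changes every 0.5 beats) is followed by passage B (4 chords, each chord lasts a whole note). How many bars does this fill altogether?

11 bars

A: 56 × 0.5 = 28 beats = 7 bars.
B: 4 × 4 = 16 beats = 4 bars.
Total: 7 + 4 = 11 bars.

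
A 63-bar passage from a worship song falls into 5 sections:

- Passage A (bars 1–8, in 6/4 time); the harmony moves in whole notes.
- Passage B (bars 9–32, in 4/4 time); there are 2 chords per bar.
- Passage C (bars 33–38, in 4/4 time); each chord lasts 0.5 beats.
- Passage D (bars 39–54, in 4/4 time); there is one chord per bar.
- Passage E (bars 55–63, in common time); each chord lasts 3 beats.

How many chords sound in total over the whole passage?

A has 48 beats and chords last 4 each, so 12 chords.
B has 96 beats and chords last 2 each, so 48 chords.
C has 24 beats and chords last 0.5 each, so 48 chords.
D has 64 beats and chords last 4 each, so 16 chords.
E has 36 beats and chords last 3 each, so 12 chords.
Total: 12 + 48 + 48 + 16 + 12 = 136.

136 chords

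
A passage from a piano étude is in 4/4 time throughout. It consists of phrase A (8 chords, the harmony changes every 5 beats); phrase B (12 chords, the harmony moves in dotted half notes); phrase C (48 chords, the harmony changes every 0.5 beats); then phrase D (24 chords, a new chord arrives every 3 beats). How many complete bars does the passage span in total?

43 bars

A: 8 × 5 = 40 beats = 10 bars.
B: 12 × 3 = 36 beats = 9 bars.
C: 48 × 0.5 = 24 beats = 6 bars.
D: 24 × 3 = 72 beats = 18 bars.
Total: 10 + 9 + 6 + 18 = 43 bars.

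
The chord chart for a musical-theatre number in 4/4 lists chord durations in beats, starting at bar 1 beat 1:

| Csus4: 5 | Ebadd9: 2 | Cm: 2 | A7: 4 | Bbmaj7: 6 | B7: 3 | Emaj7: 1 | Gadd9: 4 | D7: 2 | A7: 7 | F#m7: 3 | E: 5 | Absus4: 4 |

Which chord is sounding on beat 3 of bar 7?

Gadd9

Beat 3 of bar 7 is beat (7−1)×4 + 3 = 27 overall.
Running totals: Csus4 ends at 5, Ebadd9 ends at 7, Cm ends at 9, A7 ends at 13, Bbmaj7 ends at 19, B7 ends at 22, Emaj7 ends at 23, Gadd9 ends at 27.
Beat 27 falls within Gadd9.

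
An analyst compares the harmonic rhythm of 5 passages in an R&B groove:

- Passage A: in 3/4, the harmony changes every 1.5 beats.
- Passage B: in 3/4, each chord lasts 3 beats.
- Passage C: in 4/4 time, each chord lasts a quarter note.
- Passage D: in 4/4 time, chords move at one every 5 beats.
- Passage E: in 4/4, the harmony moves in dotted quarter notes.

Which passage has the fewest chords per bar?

A: 3/1.5 = 2 chords/bar.
B: 3/3 = 1 chord/bar.
C: 4/1 = 4 chords/bar.
D: 4/5 = 0.8 chords/bar.
E: 4/1.5 = 8/3 chords/bar.
Slowest is D at 0.8 chords/bar.

Passage D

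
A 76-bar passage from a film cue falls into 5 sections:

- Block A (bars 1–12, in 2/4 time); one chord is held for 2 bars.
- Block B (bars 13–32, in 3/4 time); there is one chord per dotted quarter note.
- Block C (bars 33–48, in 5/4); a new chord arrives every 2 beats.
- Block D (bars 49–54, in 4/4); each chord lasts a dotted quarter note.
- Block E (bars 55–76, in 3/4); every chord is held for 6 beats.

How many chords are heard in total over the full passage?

A has 24 beats and chords last 4 each, so 6 chords.
B has 60 beats and chords last 1.5 each, so 40 chords.
C has 80 beats and chords last 2 each, so 40 chords.
D has 24 beats and chords last 1.5 each, so 16 chords.
E has 66 beats and chords last 6 each, so 11 chords.
Total: 6 + 40 + 40 + 16 + 11 = 113.

113 chords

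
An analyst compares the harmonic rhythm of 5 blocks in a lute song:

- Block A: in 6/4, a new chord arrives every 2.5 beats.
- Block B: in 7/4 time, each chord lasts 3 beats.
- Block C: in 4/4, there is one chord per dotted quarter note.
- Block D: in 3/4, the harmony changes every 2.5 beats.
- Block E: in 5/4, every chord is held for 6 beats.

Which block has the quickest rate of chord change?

A: each chord is 2.5 beats in 6/4, so 2.4 per bar.
B: each chord is 3 beats in 7/4, so 7/3 per bar.
C: each chord is 1.5 beats in 4/4, so 8/3 per bar.
D: each chord is 2.5 beats in 3/4, so 1.2 per bar.
E: each chord is 6 beats in 5/4, so 5/6 per bar.
Fastest is C at 8/3 chords/bar.

Block C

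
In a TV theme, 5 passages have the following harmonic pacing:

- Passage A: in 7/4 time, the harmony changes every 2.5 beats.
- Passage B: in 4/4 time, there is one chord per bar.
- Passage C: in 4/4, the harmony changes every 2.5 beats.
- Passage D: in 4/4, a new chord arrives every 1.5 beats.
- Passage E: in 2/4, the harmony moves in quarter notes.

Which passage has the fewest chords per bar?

Passage B

A: 7/2.5 = 2.8 chords/bar.
B: 4/4 = 1 chord/bar.
C: 4/2.5 = 1.6 chords/bar.
D: 4/1.5 = 8/3 chords/bar.
E: 2/1 = 2 chords/bar.
Slowest is B at 1 chords/bar.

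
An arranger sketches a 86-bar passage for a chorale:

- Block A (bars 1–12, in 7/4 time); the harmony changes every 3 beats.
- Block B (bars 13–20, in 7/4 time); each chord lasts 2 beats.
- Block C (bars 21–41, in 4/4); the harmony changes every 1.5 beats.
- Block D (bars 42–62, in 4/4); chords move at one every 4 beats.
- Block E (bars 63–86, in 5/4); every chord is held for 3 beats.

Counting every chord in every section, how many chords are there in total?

173 chords

A has 84 beats and chords last 3 each, so 28 chords.
B has 56 beats and chords last 2 each, so 28 chords.
C has 84 beats and chords last 1.5 each, so 56 chords.
D has 84 beats and chords last 4 each, so 21 chords.
E has 120 beats and chords last 3 each, so 40 chords.
Total: 28 + 28 + 56 + 21 + 40 = 173.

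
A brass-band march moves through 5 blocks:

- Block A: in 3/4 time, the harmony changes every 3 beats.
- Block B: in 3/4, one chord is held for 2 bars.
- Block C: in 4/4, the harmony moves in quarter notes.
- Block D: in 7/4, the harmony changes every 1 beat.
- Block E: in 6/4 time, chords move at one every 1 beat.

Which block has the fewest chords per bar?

Block B

A: each chord is 3 beats in 3/4, so 1 per bar.
B: each chord is 6 beats in 3/4, so 0.5 per bar.
C: each chord is 1 beat in 4/4, so 4 per bar.
D: each chord is 1 beat in 7/4, so 7 per bar.
E: each chord is 1 beat in 6/4, so 6 per bar.
Slowest is B at 0.5 chords/bar.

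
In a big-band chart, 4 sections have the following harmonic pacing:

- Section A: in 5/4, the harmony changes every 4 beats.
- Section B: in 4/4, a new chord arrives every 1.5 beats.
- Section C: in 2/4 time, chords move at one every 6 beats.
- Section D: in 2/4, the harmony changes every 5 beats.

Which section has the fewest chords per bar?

Section C

A: 5 beats/bar ÷ 4 beats/chord = 1.25 chords/bar.
B: 4 beats/bar ÷ 1.5 beats/chord = 8/3 chords/bar.
C: 2 beats/bar ÷ 6 beats/chord = 1/3 chords/bar.
D: 2 beats/bar ÷ 5 beats/chord = 0.4 chords/bar.
Slowest is C at 1/3 chords/bar.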